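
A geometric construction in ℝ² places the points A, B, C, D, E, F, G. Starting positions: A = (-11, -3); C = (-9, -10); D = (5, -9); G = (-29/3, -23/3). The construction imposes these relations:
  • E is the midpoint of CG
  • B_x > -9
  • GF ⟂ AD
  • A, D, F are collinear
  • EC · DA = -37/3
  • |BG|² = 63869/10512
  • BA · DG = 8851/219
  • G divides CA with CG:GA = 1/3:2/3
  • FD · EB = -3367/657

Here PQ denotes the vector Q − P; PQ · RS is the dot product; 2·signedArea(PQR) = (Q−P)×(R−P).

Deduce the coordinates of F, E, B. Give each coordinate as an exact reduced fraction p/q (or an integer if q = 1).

1. F_x = -1817/219  [A, D, F are collinear ∩ GF ⟂ AD]
2. F_y = -293/73  [A, D, F are collinear ∩ GF ⟂ AD]
   → F = (-1817/219, -293/73)
3. E_x = -28/3  [E is the midpoint of CG]
4. E_y = -53/6  [E is the midpoint of CG]
   → E = (-28/3, -53/6)
5. B_x = -1237/146  [BA · DG = 8851/219 ∩ FD · EB = -3367/657]
6. B_y = -1609/292  [BA · DG = 8851/219 ∩ FD · EB = -3367/657]
   → B = (-1237/146, -1609/292)

B = (-1237/146, -1609/292)
E = (-28/3, -53/6)
F = (-1817/219, -293/73)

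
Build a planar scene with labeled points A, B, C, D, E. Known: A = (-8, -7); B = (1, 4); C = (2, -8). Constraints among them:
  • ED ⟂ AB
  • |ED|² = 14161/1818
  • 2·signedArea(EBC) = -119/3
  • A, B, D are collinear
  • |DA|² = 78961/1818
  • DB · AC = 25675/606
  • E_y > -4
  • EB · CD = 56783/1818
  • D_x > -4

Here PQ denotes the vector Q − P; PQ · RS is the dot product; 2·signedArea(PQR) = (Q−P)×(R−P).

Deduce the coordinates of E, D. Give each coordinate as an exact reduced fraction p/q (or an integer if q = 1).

1. D_x = -773/202  [A, B, D are collinear ∩ DB · AC = 25675/606]
2. D_y = -1151/606  [A, B, D are collinear ∩ DB · AC = 25675/606]
   → D = (-773/202, -1151/606)
3. E_x = -5/3  [2·signedArea(EBC) = -119/3 ∩ ED ⟂ AB]
4. E_y = -11/3  [2·signedArea(EBC) = -119/3 ∩ ED ⟂ AB]
   → E = (-5/3, -11/3)

D = (-773/202, -1151/606)
E = (-5/3, -11/3)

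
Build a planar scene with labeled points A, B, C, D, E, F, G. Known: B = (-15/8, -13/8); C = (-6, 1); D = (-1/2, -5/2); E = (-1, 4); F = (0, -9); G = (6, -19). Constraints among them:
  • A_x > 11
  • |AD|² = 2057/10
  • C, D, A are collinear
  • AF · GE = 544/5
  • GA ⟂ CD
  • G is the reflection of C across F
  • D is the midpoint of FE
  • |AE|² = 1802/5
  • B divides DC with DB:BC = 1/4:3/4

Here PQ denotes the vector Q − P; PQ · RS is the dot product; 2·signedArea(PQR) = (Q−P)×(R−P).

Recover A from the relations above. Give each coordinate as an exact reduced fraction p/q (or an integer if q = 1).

1. A_x = 58/5  [C, D, A are collinear ∩ GA ⟂ CD]
2. A_y = -51/5  [C, D, A are collinear ∩ GA ⟂ CD]
   → A = (58/5, -51/5)

A = (58/5, -51/5)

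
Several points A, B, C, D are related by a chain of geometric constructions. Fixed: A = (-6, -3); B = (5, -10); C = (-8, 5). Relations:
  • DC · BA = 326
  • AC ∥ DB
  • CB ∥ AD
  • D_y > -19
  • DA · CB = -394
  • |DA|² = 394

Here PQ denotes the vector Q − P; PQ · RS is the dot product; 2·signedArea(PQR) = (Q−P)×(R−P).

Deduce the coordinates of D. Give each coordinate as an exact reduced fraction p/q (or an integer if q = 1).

1. D_x = 7  [AC ∥ DB ∩ CB ∥ AD]
2. D_y = -18  [AC ∥ DB ∩ CB ∥ AD]
   → D = (7, -18)

D = (7, -18)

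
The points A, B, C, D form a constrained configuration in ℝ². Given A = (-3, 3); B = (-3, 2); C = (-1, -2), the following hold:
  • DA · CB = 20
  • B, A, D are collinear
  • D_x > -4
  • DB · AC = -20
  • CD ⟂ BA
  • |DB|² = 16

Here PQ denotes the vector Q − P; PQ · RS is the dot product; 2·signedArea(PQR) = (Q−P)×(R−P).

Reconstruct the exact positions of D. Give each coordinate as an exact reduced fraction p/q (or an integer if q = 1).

D = (-3, -2)

1. D_x = -3  [B, A, D are collinear ∩ CD ⟂ BA]
2. D_y = -2  [B, A, D are collinear ∩ CD ⟂ BA]
   → D = (-3, -2)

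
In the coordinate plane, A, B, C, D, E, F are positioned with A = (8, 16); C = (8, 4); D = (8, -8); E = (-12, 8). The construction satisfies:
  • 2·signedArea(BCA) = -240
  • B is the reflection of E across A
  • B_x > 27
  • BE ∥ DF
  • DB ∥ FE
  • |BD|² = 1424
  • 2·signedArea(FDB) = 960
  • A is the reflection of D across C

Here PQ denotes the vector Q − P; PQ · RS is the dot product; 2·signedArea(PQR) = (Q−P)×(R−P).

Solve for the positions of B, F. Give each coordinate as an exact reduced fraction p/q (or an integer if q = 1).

1. B_x = 28  [B is the reflection of E across A]
2. B_y = 24  [B is the reflection of E across A]
   → B = (28, 24)
3. F_x = -32  [DB ∥ FE ∩ BE ∥ DF]
4. F_y = -24  [DB ∥ FE ∩ BE ∥ DF]
   → F = (-32, -24)

B = (28, 24)
F = (-32, -24)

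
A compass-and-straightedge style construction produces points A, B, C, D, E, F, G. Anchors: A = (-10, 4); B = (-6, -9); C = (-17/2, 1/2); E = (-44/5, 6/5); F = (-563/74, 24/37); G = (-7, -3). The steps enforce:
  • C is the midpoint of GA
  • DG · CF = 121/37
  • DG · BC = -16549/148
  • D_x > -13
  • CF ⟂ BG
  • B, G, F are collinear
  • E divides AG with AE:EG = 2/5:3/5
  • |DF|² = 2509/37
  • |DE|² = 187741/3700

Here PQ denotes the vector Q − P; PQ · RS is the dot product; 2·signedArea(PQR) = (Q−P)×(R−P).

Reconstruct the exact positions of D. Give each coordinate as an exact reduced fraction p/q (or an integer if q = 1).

1. D_x = -917/74  [DG · CF = 121/37 ∩ DG · BC = -16549/148]
2. D_y = 272/37  [DG · CF = 121/37 ∩ DG · BC = -16549/148]
   → D = (-917/74, 272/37)

D = (-917/74, 272/37)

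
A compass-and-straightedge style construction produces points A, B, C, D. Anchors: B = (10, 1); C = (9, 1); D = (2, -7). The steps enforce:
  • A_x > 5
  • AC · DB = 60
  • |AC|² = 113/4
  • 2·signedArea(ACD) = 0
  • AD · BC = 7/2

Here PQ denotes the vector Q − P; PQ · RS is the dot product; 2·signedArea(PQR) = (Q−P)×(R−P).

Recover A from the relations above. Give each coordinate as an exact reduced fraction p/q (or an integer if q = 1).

A = (11/2, -3)

1. A_x = 11/2  [2·signedArea(ACD) = 0 ∩ AC · DB = 60]
2. A_y = -3  [2·signedArea(ACD) = 0 ∩ AC · DB = 60]
   → A = (11/2, -3)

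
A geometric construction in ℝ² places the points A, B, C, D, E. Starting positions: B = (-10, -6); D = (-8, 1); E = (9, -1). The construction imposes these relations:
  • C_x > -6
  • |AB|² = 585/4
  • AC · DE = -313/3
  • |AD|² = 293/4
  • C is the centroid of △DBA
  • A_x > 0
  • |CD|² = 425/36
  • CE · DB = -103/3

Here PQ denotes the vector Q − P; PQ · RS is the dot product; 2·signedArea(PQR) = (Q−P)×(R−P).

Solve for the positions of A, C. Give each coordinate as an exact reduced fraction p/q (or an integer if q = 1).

A = (1/2, 0)
C = (-35/6, -5/3)

1. C_x = -35/6  [line 2·x + 7·y + 70/3 = 0 ∩ |CD|² = 425/36]
2. C_y = -5/3  [line 2·x + 7·y + 70/3 = 0 ∩ |CD|² = 425/36]
   → C = (-35/6, -5/3)
3. A_x = 1/2  [AC · DE = -313/3 ∩ C is the centroid of △DBA]
4. A_y = 0  [AC · DE = -313/3 ∩ C is the centroid of △DBA]
   → A = (1/2, 0)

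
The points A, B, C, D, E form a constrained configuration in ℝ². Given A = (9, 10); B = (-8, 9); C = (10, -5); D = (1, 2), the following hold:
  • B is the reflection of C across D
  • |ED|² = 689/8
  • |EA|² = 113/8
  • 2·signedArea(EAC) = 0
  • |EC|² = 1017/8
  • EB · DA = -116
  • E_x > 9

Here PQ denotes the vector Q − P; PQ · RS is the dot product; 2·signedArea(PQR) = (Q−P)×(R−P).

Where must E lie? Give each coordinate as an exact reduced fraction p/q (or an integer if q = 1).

1. E_x = 37/4  [2·signedArea(EAC) = 0 ∩ EB · DA = -116]
2. E_y = 25/4  [2·signedArea(EAC) = 0 ∩ EB · DA = -116]
   → E = (37/4, 25/4)

E = (37/4, 25/4)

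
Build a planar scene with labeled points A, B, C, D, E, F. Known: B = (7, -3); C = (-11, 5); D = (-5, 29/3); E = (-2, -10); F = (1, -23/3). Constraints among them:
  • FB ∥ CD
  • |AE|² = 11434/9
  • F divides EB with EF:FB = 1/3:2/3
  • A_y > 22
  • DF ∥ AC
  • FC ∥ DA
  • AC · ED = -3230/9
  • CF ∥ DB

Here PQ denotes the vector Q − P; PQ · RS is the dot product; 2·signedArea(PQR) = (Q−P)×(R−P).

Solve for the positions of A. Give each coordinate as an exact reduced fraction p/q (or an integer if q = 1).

1. A_x = -17  [DF ∥ AC ∩ FC ∥ DA]
2. A_y = 67/3  [DF ∥ AC ∩ FC ∥ DA]
   → A = (-17, 67/3)

A = (-17, 67/3)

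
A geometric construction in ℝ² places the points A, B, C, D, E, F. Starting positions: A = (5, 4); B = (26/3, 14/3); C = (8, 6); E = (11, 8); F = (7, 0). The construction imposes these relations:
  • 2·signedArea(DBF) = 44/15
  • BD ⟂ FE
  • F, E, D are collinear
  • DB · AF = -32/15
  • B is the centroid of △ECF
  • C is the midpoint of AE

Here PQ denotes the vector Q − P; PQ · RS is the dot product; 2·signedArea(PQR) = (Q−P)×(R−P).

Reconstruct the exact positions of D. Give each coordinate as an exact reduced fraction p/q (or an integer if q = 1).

1. D_x = 46/5  [F, E, D are collinear ∩ BD ⟂ FE]
2. D_y = 22/5  [F, E, D are collinear ∩ BD ⟂ FE]
   → D = (46/5, 22/5)

D = (46/5, 22/5)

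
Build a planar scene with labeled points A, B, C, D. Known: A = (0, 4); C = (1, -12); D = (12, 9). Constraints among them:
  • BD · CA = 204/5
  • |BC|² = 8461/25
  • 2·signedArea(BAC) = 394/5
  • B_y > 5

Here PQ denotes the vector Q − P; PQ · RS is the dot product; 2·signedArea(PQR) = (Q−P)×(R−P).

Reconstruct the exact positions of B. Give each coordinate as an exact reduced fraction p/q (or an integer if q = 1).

1. B_x = 24/5  [2·signedArea(BAC) = 394/5 ∩ BD · CA = 204/5]
2. B_y = 6  [2·signedArea(BAC) = 394/5 ∩ BD · CA = 204/5]
   → B = (24/5, 6)

B = (24/5, 6)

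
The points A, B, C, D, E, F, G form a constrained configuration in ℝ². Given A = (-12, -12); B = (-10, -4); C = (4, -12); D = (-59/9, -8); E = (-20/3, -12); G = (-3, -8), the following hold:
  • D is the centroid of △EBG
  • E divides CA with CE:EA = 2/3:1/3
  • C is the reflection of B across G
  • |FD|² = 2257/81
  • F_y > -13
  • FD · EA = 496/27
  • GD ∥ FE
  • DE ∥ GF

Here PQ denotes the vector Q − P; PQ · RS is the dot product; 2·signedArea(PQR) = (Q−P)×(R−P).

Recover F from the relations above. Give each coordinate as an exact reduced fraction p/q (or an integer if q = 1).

1. F_x = -28/9  [GD ∥ FE ∩ DE ∥ GF]
2. F_y = -12  [GD ∥ FE ∩ DE ∥ GF]
   → F = (-28/9, -12)

F = (-28/9, -12)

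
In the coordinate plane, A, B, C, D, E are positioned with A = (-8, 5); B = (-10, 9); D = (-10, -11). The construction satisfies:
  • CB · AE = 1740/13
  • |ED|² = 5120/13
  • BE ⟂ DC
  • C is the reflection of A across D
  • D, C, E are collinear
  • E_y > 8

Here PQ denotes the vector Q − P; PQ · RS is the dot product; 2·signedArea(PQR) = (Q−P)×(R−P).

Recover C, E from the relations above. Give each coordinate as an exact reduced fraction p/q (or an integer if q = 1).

C = (-12, -27)
E = (-98/13, 113/13)

1. C_x = -12  [C is the reflection of A across D]
2. C_y = -27  [C is the reflection of A across D]
   → C = (-12, -27)
3. E_x = -98/13  [D, C, E are collinear ∩ BE ⟂ DC]
4. E_y = 113/13  [D, C, E are collinear ∩ BE ⟂ DC]
   → E = (-98/13, 113/13)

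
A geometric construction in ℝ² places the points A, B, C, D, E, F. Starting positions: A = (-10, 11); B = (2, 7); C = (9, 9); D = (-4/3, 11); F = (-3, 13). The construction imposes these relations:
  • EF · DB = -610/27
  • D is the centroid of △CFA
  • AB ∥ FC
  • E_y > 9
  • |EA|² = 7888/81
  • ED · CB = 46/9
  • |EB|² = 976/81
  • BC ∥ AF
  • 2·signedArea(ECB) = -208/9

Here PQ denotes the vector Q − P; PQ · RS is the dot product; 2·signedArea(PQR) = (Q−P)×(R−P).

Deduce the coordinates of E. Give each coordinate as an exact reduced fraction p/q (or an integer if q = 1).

E = (-2/9, 29/3)

1. E_x = -2/9  [EF · DB = -610/27 ∩ ED · CB = 46/9]
2. E_y = 29/3  [EF · DB = -610/27 ∩ ED · CB = 46/9]
   → E = (-2/9, 29/3)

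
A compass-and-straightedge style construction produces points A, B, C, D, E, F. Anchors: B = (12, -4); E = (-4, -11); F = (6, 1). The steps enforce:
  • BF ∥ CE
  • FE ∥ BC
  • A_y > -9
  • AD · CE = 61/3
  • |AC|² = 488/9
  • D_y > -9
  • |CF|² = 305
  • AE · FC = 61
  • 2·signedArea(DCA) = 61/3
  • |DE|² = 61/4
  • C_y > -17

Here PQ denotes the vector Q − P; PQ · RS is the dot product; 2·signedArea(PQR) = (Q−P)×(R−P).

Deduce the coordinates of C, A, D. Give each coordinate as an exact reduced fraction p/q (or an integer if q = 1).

A = (4/3, -26/3)
C = (2, -16)
D = (-3/2, -8)

1. C_x = 2  [BF ∥ CE ∩ FE ∥ BC]
2. C_y = -16  [BF ∥ CE ∩ FE ∥ BC]
   → C = (2, -16)
3. A_x = 4/3  [line 4·x + 17·y + 142 = 0 ∩ |AC|² = 488/9]
4. A_y = -26/3  [line 4·x + 17·y + 142 = 0 ∩ |AC|² = 488/9]
   → A = (4/3, -26/3)
5. D_x = -3/2  [2·signedArea(DCA) = 61/3 ∩ AD · CE = 61/3]
6. D_y = -8  [2·signedArea(DCA) = 61/3 ∩ AD · CE = 61/3]
   → D = (-3/2, -8)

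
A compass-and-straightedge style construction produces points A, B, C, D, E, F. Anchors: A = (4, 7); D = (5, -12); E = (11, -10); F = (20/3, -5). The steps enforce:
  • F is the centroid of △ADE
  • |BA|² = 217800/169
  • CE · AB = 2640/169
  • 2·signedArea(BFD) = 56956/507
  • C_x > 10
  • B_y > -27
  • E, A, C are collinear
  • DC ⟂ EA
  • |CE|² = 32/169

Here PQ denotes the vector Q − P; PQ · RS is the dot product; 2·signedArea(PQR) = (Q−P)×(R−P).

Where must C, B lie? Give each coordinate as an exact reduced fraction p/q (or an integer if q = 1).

B = (2986/169, -4427/169)
C = (1831/169, -1622/169)

1. C_x = 1831/169  [E, A, C are collinear ∩ DC ⟂ EA]
2. C_y = -1622/169  [E, A, C are collinear ∩ DC ⟂ EA]
   → C = (1831/169, -1622/169)
3. B_x = 2986/169  [2·signedArea(BFD) = 56956/507 ∩ CE · AB = 2640/169]
4. B_y = -4427/169  [2·signedArea(BFD) = 56956/507 ∩ CE · AB = 2640/169]
   → B = (2986/169, -4427/169)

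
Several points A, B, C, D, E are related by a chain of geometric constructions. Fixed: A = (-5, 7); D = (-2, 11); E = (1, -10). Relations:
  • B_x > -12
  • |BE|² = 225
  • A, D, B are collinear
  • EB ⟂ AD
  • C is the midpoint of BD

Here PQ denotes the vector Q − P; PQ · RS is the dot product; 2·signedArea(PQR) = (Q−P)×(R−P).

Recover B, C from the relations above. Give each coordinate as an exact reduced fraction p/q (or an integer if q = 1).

B = (-11, -1)
C = (-13/2, 5)

1. B_x = -11  [A, D, B are collinear ∩ EB ⟂ AD]
2. B_y = -1  [A, D, B are collinear ∩ EB ⟂ AD]
   → B = (-11, -1)
3. C_x = -13/2  [C is the midpoint of BD]
4. C_y = 5  [C is the midpoint of BD]
   → C = (-13/2, 5)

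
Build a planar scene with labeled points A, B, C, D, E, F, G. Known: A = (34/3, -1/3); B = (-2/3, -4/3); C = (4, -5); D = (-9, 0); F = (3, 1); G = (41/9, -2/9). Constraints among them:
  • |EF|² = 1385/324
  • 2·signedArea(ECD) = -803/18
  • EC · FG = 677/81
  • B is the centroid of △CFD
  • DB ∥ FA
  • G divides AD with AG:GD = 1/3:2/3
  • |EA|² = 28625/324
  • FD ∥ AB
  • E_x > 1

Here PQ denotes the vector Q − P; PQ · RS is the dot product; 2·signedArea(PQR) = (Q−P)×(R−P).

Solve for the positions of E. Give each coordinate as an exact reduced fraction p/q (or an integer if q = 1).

1. E_x = 35/18  [2·signedArea(ECD) = -803/18 ∩ EC · FG = 677/81]
2. E_y = -7/9  [2·signedArea(ECD) = -803/18 ∩ EC · FG = 677/81]
   → E = (35/18, -7/9)

E = (35/18, -7/9)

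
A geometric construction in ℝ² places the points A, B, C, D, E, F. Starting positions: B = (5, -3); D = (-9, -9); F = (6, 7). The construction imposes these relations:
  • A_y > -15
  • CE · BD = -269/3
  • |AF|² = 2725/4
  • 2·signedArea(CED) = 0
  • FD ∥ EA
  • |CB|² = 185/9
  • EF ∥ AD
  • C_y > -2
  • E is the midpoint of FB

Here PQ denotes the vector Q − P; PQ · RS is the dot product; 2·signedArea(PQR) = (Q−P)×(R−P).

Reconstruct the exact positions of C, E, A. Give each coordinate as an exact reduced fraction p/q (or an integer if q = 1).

1. E_x = 11/2  [E is the midpoint of FB]
2. E_y = 2  [E is the midpoint of FB]
   → E = (11/2, 2)
3. A_x = -19/2  [EF ∥ AD ∩ FD ∥ EA]
4. A_y = -14  [EF ∥ AD ∩ FD ∥ EA]
   → A = (-19/2, -14)
5. C_x = 2/3  [2·signedArea(CED) = 0 ∩ CE · BD = -269/3]
6. C_y = -5/3  [2·signedArea(CED) = 0 ∩ CE · BD = -269/3]
   → C = (2/3, -5/3)

A = (-19/2, -14)
C = (2/3, -5/3)
E = (11/2, 2)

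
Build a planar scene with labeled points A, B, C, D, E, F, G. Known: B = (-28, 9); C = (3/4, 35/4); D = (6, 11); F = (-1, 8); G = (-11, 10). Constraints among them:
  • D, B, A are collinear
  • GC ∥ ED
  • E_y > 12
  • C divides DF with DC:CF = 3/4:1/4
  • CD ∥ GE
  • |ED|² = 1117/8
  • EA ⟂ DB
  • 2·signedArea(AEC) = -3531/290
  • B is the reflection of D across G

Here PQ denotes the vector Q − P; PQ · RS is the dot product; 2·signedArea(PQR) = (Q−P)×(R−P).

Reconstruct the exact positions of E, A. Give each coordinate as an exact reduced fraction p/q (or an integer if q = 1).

1. E_x = -23/4  [GC ∥ ED ∩ CD ∥ GE]
2. E_y = 49/4  [GC ∥ ED ∩ CD ∥ GE]
   → E = (-23/4, 49/4)
3. A_x = -3269/580  [D, B, A are collinear ∩ EA ⟂ DB]
4. A_y = 5983/580  [D, B, A are collinear ∩ EA ⟂ DB]
   → A = (-3269/580, 5983/580)

A = (-3269/580, 5983/580)
E = (-23/4, 49/4)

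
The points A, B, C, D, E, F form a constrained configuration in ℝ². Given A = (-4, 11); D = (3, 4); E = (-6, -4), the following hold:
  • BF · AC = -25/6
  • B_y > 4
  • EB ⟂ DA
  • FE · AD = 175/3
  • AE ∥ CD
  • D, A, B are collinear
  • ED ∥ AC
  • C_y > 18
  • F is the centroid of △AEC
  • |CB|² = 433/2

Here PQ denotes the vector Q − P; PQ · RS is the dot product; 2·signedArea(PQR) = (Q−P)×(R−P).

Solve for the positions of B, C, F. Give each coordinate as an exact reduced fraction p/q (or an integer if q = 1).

1. B_x = 5/2  [D, A, B are collinear ∩ EB ⟂ DA]
2. B_y = 9/2  [D, A, B are collinear ∩ EB ⟂ DA]
   → B = (5/2, 9/2)
3. C_x = 5  [AE ∥ CD ∩ ED ∥ AC]
4. C_y = 19  [AE ∥ CD ∩ ED ∥ AC]
   → C = (5, 19)
5. F_x = -5/3  [F is the centroid of △AEC]
6. F_y = 26/3  [F is the centroid of △AEC]
   → F = (-5/3, 26/3)

B = (5/2, 9/2)
C = (5, 19)
F = (-5/3, 26/3)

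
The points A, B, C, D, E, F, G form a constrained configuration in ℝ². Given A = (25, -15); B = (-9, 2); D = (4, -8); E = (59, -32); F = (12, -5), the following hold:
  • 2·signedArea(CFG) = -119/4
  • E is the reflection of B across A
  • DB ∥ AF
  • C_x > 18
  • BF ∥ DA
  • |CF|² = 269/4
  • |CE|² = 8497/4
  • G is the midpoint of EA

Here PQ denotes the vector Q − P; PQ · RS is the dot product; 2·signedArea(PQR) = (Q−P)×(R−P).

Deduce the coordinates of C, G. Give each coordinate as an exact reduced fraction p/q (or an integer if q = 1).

1. G_x = 42  [G is the midpoint of EA]
2. G_y = -47/2  [G is the midpoint of EA]
   → G = (42, -47/2)
3. C_x = 37/2  [line 37/2·x + 30·y + -169/4 = 0 ∩ |CF|² = 269/4]
4. C_y = -10  [line 37/2·x + 30·y + -169/4 = 0 ∩ |CF|² = 269/4]
   → C = (37/2, -10)

C = (37/2, -10)
G = (42, -47/2)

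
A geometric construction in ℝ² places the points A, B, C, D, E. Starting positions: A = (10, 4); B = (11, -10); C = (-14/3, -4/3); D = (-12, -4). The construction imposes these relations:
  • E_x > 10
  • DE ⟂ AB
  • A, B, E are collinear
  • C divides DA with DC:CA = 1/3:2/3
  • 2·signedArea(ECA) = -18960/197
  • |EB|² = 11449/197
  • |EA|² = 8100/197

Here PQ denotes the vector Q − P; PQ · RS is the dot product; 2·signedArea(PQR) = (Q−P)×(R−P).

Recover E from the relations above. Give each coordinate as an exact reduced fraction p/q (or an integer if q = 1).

1. E_x = 2060/197  [A, B, E are collinear ∩ DE ⟂ AB]
2. E_y = -472/197  [A, B, E are collinear ∩ DE ⟂ AB]
   → E = (2060/197, -472/197)

E = (2060/197, -472/197)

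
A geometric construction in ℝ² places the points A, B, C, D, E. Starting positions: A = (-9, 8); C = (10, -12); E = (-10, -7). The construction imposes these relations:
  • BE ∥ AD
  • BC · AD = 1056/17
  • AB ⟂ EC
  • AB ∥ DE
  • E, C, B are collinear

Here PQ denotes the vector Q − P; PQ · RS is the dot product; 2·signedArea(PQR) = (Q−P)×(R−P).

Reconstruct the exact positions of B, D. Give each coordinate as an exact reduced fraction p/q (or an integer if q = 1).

B = (-214/17, -108/17)
D = (-109/17, 125/17)

1. B_x = -214/17  [E, C, B are collinear ∩ AB ⟂ EC]
2. B_y = -108/17  [E, C, B are collinear ∩ AB ⟂ EC]
   → B = (-214/17, -108/17)
3. D_x = -109/17  [AB ∥ DE ∩ BE ∥ AD]
4. D_y = 125/17  [AB ∥ DE ∩ BE ∥ AD]
   → D = (-109/17, 125/17)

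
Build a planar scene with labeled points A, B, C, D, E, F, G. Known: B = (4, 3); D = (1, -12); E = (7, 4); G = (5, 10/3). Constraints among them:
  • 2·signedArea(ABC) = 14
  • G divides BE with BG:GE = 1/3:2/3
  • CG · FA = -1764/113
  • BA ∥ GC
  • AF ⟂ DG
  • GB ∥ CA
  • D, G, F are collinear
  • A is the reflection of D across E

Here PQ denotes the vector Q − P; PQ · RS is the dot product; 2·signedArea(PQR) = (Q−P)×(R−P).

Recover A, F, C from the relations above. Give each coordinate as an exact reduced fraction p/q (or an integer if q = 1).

1. A_x = 13  [A is the reflection of D across E]
2. A_y = 20  [A is the reflection of D across E]
   → A = (13, 20)
3. F_x = 5413/565  [D, G, F are collinear ∩ AF ⟂ DG]
4. F_y = 11804/565  [D, G, F are collinear ∩ AF ⟂ DG]
   → F = (5413/565, 11804/565)
5. C_x = 14  [GB ∥ CA ∩ BA ∥ GC]
6. C_y = 61/3  [GB ∥ CA ∩ BA ∥ GC]
   → C = (14, 61/3)

A = (13, 20)
C = (14, 61/3)
F = (5413/565, 11804/565)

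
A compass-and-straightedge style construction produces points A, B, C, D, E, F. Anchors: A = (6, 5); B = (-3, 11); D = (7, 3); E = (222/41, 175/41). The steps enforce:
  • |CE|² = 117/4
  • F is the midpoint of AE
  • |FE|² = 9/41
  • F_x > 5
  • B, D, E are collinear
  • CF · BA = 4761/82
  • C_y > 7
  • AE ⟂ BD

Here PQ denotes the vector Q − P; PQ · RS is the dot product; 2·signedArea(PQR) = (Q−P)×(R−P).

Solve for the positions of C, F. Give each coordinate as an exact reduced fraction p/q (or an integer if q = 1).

1. F_x = 234/41  [F is the midpoint of AE]
2. F_y = 190/41  [F is the midpoint of AE]
   → F = (234/41, 190/41)
3. C_x = 3/2  [line -9·x + 6·y + -69/2 = 0 ∩ |CE|² = 117/4]
4. C_y = 8  [line -9·x + 6·y + -69/2 = 0 ∩ |CE|² = 117/4]
   → C = (3/2, 8)

C = (3/2, 8)
F = (234/41, 190/41)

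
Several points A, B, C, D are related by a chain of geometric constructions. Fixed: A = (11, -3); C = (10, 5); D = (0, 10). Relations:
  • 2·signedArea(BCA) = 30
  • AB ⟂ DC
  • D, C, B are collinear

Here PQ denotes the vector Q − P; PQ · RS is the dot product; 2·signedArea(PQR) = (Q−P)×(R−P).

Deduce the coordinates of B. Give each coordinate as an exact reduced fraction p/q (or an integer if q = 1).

1. B_x = 14  [D, C, B are collinear ∩ AB ⟂ DC]
2. B_y = 3  [D, C, B are collinear ∩ AB ⟂ DC]
   → B = (14, 3)

B = (14, 3)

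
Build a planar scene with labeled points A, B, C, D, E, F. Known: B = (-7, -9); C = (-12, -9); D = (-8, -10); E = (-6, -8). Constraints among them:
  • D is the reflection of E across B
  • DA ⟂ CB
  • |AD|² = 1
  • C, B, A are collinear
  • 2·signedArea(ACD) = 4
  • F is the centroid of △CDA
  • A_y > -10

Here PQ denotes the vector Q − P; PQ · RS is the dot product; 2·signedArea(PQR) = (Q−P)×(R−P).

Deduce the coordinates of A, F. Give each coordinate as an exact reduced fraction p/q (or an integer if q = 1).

1. A_x = -8  [C, B, A are collinear ∩ DA ⟂ CB]
2. A_y = -9  [C, B, A are collinear ∩ DA ⟂ CB]
   → A = (-8, -9)
3. F_x = -28/3  [F is the centroid of △CDA]
4. F_y = -28/3  [F is the centroid of △CDA]
   → F = (-28/3, -28/3)

A = (-8, -9)
F = (-28/3, -28/3)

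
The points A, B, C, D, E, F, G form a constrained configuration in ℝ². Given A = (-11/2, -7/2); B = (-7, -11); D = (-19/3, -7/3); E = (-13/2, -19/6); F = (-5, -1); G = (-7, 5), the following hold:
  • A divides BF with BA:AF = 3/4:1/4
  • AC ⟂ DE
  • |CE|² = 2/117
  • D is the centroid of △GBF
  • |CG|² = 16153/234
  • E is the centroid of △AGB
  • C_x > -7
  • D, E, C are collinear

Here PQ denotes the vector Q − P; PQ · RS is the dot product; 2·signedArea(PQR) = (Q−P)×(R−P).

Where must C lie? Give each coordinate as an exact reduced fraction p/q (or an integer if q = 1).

1. C_x = -509/78  [D, E, C are collinear ∩ AC ⟂ DE]
2. C_y = -257/78  [D, E, C are collinear ∩ AC ⟂ DE]
   → C = (-509/78, -257/78)

C = (-509/78, -257/78)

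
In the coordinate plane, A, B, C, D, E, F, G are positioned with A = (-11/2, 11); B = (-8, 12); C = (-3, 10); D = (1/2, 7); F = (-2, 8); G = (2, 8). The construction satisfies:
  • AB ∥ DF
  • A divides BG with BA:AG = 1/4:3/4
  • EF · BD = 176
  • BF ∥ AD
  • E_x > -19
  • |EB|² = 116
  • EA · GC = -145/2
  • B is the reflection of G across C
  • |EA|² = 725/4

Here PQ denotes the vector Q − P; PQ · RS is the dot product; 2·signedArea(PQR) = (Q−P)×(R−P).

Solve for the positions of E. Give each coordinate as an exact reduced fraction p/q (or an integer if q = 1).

E = (-18, 16)

1. E_x = -18  [EA · GC = -145/2 ∩ EF · BD = 176]
2. E_y = 16  [EA · GC = -145/2 ∩ EF · BD = 176]
   → E = (-18, 16)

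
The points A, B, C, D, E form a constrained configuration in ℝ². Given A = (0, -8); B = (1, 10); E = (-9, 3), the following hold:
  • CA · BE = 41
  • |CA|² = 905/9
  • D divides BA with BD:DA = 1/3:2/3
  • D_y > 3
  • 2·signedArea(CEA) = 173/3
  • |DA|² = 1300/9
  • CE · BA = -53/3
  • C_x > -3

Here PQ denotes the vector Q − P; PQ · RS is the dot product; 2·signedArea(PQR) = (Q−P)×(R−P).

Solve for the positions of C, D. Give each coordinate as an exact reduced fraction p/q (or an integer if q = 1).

C = (-8/3, 5/3)
D = (2/3, 4)

1. C_x = -8/3  [CA · BE = 41 ∩ 2·signedArea(CEA) = 173/3]
2. C_y = 5/3  [CA · BE = 41 ∩ 2·signedArea(CEA) = 173/3]
   → C = (-8/3, 5/3)
3. D_x = 2/3  [D divides BA with BD:DA = 1/3:2/3]
4. D_y = 4  [D divides BA with BD:DA = 1/3:2/3]
   → D = (2/3, 4)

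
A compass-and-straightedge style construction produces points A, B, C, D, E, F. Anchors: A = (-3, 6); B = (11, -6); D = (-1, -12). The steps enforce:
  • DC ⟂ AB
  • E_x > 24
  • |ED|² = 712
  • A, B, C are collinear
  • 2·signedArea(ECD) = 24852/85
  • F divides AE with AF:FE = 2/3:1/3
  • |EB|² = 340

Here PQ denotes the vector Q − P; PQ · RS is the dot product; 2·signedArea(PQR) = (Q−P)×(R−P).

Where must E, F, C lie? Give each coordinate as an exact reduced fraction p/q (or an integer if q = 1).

C = (599/85, -222/85)
E = (25, -18)
F = (47/3, -10)

1. C_x = 599/85  [A, B, C are collinear ∩ DC ⟂ AB]
2. C_y = -222/85  [A, B, C are collinear ∩ DC ⟂ AB]
   → C = (599/85, -222/85)
3. E_x = 25  [line 798/85·x + -684/85·y + -32262/85 = 0 ∩ |EB|² = 340]
4. E_y = -18  [line 798/85·x + -684/85·y + -32262/85 = 0 ∩ |EB|² = 340]
   → E = (25, -18)
5. F_x = 47/3  [F divides AE with AF:FE = 2/3:1/3]
6. F_y = -10  [F divides AE with AF:FE = 2/3:1/3]
   → F = (47/3, -10)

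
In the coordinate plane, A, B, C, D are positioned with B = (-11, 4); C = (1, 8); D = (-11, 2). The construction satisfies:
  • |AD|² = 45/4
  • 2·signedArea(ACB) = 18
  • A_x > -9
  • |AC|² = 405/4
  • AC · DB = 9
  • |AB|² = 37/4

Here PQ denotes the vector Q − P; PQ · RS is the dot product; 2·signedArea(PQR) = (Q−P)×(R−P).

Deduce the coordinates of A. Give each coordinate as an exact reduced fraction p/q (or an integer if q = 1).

A = (-8, 7/2)

1. A_x = -8  [AC · DB = 9 ∩ 2·signedArea(ACB) = 18]
2. A_y = 7/2  [AC · DB = 9 ∩ 2·signedArea(ACB) = 18]
   → A = (-8, 7/2)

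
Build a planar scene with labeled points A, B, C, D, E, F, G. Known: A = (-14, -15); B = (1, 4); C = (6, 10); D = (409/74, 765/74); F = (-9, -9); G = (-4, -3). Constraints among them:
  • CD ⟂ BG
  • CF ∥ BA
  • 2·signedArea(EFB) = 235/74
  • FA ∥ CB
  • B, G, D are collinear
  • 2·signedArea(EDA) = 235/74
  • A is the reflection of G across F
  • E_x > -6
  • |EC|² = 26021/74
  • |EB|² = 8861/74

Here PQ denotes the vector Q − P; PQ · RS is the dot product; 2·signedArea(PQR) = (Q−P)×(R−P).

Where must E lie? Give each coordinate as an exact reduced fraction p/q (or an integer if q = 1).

E = (-431/74, -337/74)

1. E_x = -431/74  [2·signedArea(EFB) = 235/74 ∩ 2·signedArea(EDA) = 235/74]
2. E_y = -337/74  [2·signedArea(EFB) = 235/74 ∩ 2·signedArea(EDA) = 235/74]
   → E = (-431/74, -337/74)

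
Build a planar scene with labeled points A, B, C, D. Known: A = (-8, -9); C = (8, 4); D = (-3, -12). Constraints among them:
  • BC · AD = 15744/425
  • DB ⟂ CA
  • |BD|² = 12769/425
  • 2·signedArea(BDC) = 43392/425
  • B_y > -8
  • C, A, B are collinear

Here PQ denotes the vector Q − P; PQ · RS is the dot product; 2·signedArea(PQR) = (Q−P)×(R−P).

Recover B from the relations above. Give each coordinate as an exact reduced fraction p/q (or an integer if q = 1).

1. B_x = -2744/425  [C, A, B are collinear ∩ DB ⟂ CA]
2. B_y = -3292/425  [C, A, B are collinear ∩ DB ⟂ CA]
   → B = (-2744/425, -3292/425)

B = (-2744/425, -3292/425)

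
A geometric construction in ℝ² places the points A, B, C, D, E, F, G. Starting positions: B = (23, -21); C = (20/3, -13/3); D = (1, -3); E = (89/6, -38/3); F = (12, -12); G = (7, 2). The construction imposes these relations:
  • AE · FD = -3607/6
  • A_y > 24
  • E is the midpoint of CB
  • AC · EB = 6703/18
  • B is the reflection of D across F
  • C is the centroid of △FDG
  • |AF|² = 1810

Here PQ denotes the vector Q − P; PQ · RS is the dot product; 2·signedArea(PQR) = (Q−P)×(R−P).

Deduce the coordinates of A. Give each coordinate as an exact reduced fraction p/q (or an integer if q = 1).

1. A_x = -9  [AE · FD = -3607/6 ∩ AC · EB = 6703/18]
2. A_y = 25  [AE · FD = -3607/6 ∩ AC · EB = 6703/18]
   → A = (-9, 25)

A = (-9, 25)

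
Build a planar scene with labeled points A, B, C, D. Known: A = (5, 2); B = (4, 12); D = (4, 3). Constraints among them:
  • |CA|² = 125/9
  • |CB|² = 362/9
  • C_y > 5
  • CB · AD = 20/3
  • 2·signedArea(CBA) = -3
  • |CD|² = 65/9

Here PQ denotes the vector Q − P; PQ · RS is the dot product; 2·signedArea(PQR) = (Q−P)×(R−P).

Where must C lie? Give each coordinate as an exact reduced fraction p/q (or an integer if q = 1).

C = (13/3, 17/3)

1. C_x = 13/3  [2·signedArea(CBA) = -3 ∩ CB · AD = 20/3]
2. C_y = 17/3  [2·signedArea(CBA) = -3 ∩ CB · AD = 20/3]
   → C = (13/3, 17/3)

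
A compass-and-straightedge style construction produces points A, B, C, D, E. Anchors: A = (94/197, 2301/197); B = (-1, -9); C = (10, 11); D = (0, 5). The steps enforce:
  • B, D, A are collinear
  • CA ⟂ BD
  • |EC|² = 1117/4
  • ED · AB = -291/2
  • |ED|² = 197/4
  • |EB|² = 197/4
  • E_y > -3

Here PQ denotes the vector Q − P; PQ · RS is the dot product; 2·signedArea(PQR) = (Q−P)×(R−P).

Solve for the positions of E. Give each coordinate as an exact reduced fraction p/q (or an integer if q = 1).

E = (-1/2, -2)

1. E_x = -1/2  [line 291/197·x + 4074/197·y + 16587/394 = 0 ∩ |EC|² = 1117/4]
2. E_y = -2  [line 291/197·x + 4074/197·y + 16587/394 = 0 ∩ |EC|² = 1117/4]
   → E = (-1/2, -2)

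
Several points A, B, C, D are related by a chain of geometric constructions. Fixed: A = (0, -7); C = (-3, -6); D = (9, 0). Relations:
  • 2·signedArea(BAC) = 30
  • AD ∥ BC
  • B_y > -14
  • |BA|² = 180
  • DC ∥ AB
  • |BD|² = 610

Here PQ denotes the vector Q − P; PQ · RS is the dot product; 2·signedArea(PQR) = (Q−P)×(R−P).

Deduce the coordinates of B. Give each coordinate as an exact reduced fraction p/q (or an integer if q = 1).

B = (-12, -13)

1. B_x = -12  [AD ∥ BC ∩ DC ∥ AB]
2. B_y = -13  [AD ∥ BC ∩ DC ∥ AB]
   → B = (-12, -13)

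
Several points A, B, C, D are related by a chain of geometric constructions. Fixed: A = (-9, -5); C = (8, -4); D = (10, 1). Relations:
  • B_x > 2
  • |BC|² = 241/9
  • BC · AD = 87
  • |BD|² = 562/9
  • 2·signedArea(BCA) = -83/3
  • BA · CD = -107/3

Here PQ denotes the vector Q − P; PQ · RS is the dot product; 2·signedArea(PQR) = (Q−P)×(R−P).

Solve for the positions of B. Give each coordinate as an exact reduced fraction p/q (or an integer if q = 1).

1. B_x = 3  [BC · AD = 87 ∩ BA · CD = -107/3]
2. B_y = -8/3  [BC · AD = 87 ∩ BA · CD = -107/3]
   → B = (3, -8/3)

B = (3, -8/3)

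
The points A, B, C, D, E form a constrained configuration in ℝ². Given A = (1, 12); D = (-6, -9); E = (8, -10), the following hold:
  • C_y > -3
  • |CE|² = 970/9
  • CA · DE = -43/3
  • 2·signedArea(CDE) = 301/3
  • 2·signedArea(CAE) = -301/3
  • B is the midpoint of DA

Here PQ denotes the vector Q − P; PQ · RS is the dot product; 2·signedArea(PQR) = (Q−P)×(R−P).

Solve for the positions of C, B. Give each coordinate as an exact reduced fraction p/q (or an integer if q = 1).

1. C_x = 1  [2·signedArea(CDE) = 301/3 ∩ CA · DE = -43/3]
2. C_y = -7/3  [2·signedArea(CDE) = 301/3 ∩ CA · DE = -43/3]
   → C = (1, -7/3)
3. B_x = -5/2  [B is the midpoint of DA]
4. B_y = 3/2  [B is the midpoint of DA]
   → B = (-5/2, 3/2)

B = (-5/2, 3/2)
C = (1, -7/3)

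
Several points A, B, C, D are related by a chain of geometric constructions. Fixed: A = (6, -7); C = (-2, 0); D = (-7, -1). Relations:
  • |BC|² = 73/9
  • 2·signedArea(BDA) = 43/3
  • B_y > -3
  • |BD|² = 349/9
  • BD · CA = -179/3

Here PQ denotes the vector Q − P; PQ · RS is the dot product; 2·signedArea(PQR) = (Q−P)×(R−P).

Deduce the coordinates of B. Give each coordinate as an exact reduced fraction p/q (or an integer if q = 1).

B = (-1, -8/3)

1. B_x = -1  [BD · CA = -179/3 ∩ 2·signedArea(BDA) = 43/3]
2. B_y = -8/3  [BD · CA = -179/3 ∩ 2·signedArea(BDA) = 43/3]
   → B = (-1, -8/3)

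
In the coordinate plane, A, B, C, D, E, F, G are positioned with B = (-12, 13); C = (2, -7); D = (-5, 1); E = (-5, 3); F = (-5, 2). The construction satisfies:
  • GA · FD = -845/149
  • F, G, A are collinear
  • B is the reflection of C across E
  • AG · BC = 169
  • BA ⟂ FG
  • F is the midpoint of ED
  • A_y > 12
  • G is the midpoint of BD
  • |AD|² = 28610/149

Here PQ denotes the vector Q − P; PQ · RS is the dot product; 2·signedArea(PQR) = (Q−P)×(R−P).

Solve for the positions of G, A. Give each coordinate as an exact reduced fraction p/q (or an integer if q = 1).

A = (-1858/149, 1888/149)
G = (-17/2, 7)

1. G_x = -17/2  [G is the midpoint of BD]
2. G_y = 7  [G is the midpoint of BD]
   → G = (-17/2, 7)
3. A_x = -1858/149  [F, G, A are collinear ∩ BA ⟂ FG]
4. A_y = 1888/149  [F, G, A are collinear ∩ BA ⟂ FG]
   → A = (-1858/149, 1888/149)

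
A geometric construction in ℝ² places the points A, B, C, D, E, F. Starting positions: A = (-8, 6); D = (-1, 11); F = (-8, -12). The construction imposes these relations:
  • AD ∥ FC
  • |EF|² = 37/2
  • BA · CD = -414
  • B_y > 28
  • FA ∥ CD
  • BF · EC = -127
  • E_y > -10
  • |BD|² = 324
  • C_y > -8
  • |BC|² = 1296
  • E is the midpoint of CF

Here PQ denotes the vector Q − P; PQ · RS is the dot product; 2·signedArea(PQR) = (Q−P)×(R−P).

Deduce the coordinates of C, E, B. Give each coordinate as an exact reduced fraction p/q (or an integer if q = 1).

B = (-1, 29)
C = (-1, -7)
E = (-9/2, -19/2)

1. C_x = -1  [FA ∥ CD ∩ AD ∥ FC]
2. C_y = -7  [FA ∥ CD ∩ AD ∥ FC]
   → C = (-1, -7)
3. E_x = -9/2  [E is the midpoint of CF]
4. E_y = -19/2  [E is the midpoint of CF]
   → E = (-9/2, -19/2)
5. B_x = -1  [BF · EC = -127 ∩ BA · CD = -414]
6. B_y = 29  [BF · EC = -127 ∩ BA · CD = -414]
   → B = (-1, 29)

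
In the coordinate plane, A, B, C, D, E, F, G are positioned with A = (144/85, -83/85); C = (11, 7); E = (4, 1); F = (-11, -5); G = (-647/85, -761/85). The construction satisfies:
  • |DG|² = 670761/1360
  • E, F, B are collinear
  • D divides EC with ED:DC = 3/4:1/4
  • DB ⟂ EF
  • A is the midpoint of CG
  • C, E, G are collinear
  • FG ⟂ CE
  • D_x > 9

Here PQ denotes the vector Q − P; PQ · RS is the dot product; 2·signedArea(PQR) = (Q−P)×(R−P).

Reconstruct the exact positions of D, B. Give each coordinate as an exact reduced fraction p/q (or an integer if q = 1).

1. D_x = 37/4  [D divides EC with ED:DC = 3/4:1/4]
2. D_y = 11/2  [D divides EC with ED:DC = 3/4:1/4]
   → D = (37/4, 11/2)
3. B_x = 1169/116  [E, F, B are collinear ∩ DB ⟂ EF]
4. B_y = 199/58  [E, F, B are collinear ∩ DB ⟂ EF]
   → B = (1169/116, 199/58)

B = (1169/116, 199/58)
D = (37/4, 11/2)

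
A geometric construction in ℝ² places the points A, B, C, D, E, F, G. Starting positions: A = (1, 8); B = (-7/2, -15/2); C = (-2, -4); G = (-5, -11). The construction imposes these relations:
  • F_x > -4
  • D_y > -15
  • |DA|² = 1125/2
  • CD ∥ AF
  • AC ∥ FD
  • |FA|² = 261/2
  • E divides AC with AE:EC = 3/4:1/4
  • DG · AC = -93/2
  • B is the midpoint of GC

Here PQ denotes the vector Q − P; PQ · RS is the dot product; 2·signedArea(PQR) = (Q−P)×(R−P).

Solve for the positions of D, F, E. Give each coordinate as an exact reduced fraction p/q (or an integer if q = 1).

D = (-13/2, -29/2)
E = (-5/4, -1)
F = (-7/2, -5/2)

1. D_x = -13/2  [line 3·x + 12·y + 387/2 = 0 ∩ |DA|² = 1125/2]
2. D_y = -29/2  [line 3·x + 12·y + 387/2 = 0 ∩ |DA|² = 1125/2]
   → D = (-13/2, -29/2)
3. F_x = -7/2  [AC ∥ FD ∩ CD ∥ AF]
4. F_y = -5/2  [AC ∥ FD ∩ CD ∥ AF]
   → F = (-7/2, -5/2)
5. E_x = -5/4  [E divides AC with AE:EC = 3/4:1/4]
6. E_y = -1  [E divides AC with AE:EC = 3/4:1/4]
   → E = (-5/4, -1)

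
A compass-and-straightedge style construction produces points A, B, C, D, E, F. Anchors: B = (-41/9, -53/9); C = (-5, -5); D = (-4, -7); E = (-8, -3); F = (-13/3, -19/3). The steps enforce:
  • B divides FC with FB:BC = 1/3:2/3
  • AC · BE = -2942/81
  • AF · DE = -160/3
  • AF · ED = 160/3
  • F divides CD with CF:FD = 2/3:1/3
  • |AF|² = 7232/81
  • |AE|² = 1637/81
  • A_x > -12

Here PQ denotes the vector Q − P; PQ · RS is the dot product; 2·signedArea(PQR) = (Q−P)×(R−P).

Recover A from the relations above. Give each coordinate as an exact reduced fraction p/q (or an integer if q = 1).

1. A_x = -103/9  [AC · BE = -2942/81 ∩ AF · DE = -160/3]
2. A_y = -1/9  [AC · BE = -2942/81 ∩ AF · DE = -160/3]
   → A = (-103/9, -1/9)

A = (-103/9, -1/9)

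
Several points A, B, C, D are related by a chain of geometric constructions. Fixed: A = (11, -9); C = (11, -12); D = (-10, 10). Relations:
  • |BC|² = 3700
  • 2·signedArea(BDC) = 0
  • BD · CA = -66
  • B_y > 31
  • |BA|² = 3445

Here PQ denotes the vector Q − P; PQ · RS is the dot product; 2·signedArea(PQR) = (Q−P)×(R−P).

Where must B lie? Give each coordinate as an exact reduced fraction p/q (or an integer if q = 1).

1. B_x = -31  [2·signedArea(BDC) = 0 ∩ BD · CA = -66]
2. B_y = 32  [2·signedArea(BDC) = 0 ∩ BD · CA = -66]
   → B = (-31, 32)

B = (-31, 32)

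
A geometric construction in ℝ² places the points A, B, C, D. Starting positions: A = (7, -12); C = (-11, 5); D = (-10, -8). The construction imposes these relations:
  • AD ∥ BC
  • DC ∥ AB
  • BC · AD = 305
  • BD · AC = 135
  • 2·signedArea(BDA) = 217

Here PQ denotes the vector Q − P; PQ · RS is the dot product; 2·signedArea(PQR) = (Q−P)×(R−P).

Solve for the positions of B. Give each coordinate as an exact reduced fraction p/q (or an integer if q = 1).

1. B_x = 6  [AD ∥ BC ∩ DC ∥ AB]
2. B_y = 1  [AD ∥ BC ∩ DC ∥ AB]
   → B = (6, 1)

B = (6, 1)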